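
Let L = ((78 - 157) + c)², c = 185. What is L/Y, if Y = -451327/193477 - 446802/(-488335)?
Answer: -1061595154172620/133952859991 ≈ -7925.1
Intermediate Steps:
Y = -133952859991/94481590795 (Y = -451327*1/193477 - 446802*(-1/488335) = -451327/193477 + 446802/488335 = -133952859991/94481590795 ≈ -1.4178)
L = 11236 (L = ((78 - 157) + 185)² = (-79 + 185)² = 106² = 11236)
L/Y = 11236/(-133952859991/94481590795) = 11236*(-94481590795/133952859991) = -1061595154172620/133952859991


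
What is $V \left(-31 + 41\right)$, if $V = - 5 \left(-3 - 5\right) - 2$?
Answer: $380$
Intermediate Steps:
$V = 38$ ($V = - 5 \left(-3 - 5\right) - 2 = \left(-5\right) \left(-8\right) - 2 = 40 - 2 = 38$)
$V \left(-31 + 41\right) = 38 \left(-31 + 41\right) = 38 \cdot 10 = 380$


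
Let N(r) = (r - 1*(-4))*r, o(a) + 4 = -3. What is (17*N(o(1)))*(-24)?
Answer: -8568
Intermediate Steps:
o(a) = -7 (o(a) = -4 - 3 = -7)
N(r) = r*(4 + r) (N(r) = (r + 4)*r = (4 + r)*r = r*(4 + r))
(17*N(o(1)))*(-24) = (17*(-7*(4 - 7)))*(-24) = (17*(-7*(-3)))*(-24) = (17*21)*(-24) = 357*(-24) = -8568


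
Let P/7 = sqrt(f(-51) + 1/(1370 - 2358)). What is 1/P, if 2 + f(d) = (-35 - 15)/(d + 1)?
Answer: -2*I*sqrt(244283)/6923 ≈ -0.14278*I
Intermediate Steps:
f(d) = -2 - 50/(1 + d) (f(d) = -2 + (-35 - 15)/(d + 1) = -2 - 50/(1 + d))
P = 7*I*sqrt(244283)/494 (P = 7*sqrt(2*(-26 - 1*(-51))/(1 - 51) + 1/(1370 - 2358)) = 7*sqrt(2*(-26 + 51)/(-50) + 1/(-988)) = 7*sqrt(2*(-1/50)*25 - 1/988) = 7*sqrt(-1 - 1/988) = 7*sqrt(-989/988) = 7*(I*sqrt(244283)/494) = 7*I*sqrt(244283)/494 ≈ 7.0035*I)
1/P = 1/(7*I*sqrt(244283)/494) = -2*I*sqrt(244283)/6923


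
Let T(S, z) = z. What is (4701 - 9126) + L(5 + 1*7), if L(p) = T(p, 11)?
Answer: -4414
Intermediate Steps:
L(p) = 11
(4701 - 9126) + L(5 + 1*7) = (4701 - 9126) + 11 = -4425 + 11 = -4414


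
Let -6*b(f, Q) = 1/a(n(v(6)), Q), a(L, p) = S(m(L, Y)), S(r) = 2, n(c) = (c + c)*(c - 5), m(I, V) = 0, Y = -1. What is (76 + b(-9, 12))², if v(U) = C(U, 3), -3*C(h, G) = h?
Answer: 829921/144 ≈ 5763.3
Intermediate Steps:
C(h, G) = -h/3
v(U) = -U/3
n(c) = 2*c*(-5 + c) (n(c) = (2*c)*(-5 + c) = 2*c*(-5 + c))
a(L, p) = 2
b(f, Q) = -1/12 (b(f, Q) = -⅙/2 = -⅙*½ = -1/12)
(76 + b(-9, 12))² = (76 - 1/12)² = (911/12)² = 829921/144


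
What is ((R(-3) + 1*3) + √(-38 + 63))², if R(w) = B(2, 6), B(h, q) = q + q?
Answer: 400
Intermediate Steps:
B(h, q) = 2*q
R(w) = 12 (R(w) = 2*6 = 12)
((R(-3) + 1*3) + √(-38 + 63))² = ((12 + 1*3) + √(-38 + 63))² = ((12 + 3) + √25)² = (15 + 5)² = 20² = 400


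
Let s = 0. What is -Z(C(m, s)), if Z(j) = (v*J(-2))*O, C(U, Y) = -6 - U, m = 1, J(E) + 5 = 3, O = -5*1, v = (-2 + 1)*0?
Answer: 0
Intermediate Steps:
v = 0 (v = -1*0 = 0)
O = -5
J(E) = -2 (J(E) = -5 + 3 = -2)
Z(j) = 0 (Z(j) = (0*(-2))*(-5) = 0*(-5) = 0)
-Z(C(m, s)) = -1*0 = 0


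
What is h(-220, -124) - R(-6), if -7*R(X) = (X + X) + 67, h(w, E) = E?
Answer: -813/7 ≈ -116.14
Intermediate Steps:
R(X) = -67/7 - 2*X/7 (R(X) = -((X + X) + 67)/7 = -(2*X + 67)/7 = -(67 + 2*X)/7 = -67/7 - 2*X/7)
h(-220, -124) - R(-6) = -124 - (-67/7 - 2/7*(-6)) = -124 - (-67/7 + 12/7) = -124 - 1*(-55/7) = -124 + 55/7 = -813/7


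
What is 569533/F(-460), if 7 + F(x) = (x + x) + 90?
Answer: -569533/837 ≈ -680.45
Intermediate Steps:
F(x) = 83 + 2*x (F(x) = -7 + ((x + x) + 90) = -7 + (2*x + 90) = -7 + (90 + 2*x) = 83 + 2*x)
569533/F(-460) = 569533/(83 + 2*(-460)) = 569533/(83 - 920) = 569533/(-837) = 569533*(-1/837) = -569533/837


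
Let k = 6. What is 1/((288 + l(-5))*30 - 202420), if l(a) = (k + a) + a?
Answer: -1/193900 ≈ -5.1573e-6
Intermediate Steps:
l(a) = 6 + 2*a (l(a) = (6 + a) + a = 6 + 2*a)
1/((288 + l(-5))*30 - 202420) = 1/((288 + (6 + 2*(-5)))*30 - 202420) = 1/((288 + (6 - 10))*30 - 202420) = 1/((288 - 4)*30 - 202420) = 1/(284*30 - 202420) = 1/(8520 - 202420) = 1/(-193900) = -1/193900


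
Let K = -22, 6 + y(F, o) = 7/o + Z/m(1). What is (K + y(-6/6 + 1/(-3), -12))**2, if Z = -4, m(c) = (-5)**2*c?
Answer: 74356129/90000 ≈ 826.18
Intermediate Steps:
m(c) = 25*c
y(F, o) = -154/25 + 7/o (y(F, o) = -6 + (7/o - 4/(25*1)) = -6 + (7/o - 4/25) = -6 + (-4/25 + 7/o) = -154/25 + 7/o)
(K + y(-6/6 + 1/(-3), -12))**2 = (-22 + (-154/25 + 7/(-12)))**2 = (-22 + (-154/25 + 7*(-1/12)))**2 = (-22 + (-154/25 - 7/12))**2 = (-22 - 2023/300)**2 = (-8623/300)**2 = 74356129/90000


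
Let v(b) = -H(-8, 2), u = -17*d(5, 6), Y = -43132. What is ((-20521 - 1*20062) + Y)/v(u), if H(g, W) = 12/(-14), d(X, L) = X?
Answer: -195335/2 ≈ -97668.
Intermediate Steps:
u = -85 (u = -17*5 = -85)
H(g, W) = -6/7 (H(g, W) = 12*(-1/14) = -6/7)
v(b) = 6/7 (v(b) = -1*(-6/7) = 6/7)
((-20521 - 1*20062) + Y)/v(u) = ((-20521 - 1*20062) - 43132)/(6/7) = ((-20521 - 20062) - 43132)*(7/6) = (-40583 - 43132)*(7/6) = -83715*7/6 = -195335/2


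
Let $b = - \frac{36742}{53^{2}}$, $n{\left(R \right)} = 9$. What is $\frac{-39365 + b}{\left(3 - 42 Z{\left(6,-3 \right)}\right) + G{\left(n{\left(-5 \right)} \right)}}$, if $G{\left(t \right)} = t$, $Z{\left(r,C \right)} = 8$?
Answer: $\frac{36871009}{303372} \approx 121.54$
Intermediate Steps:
$b = - \frac{36742}{2809} \approx -13.08$
$\frac{-39365 + b}{\left(3 - 42 Z{\left(6,-3 \right)}\right) + G{\left(n{\left(-5 \right)} \right)}} = \frac{-39365 - \frac{36742}{2809}}{\left(3 - 336\right) + 9} = - \frac{110613027}{2809 \left(\left(3 - 336\right) + 9\right)} = - \frac{110613027}{2809 \left(-333 + 9\right)} = - \frac{110613027}{2809 \left(-324\right)} = \left(- \frac{110613027}{2809}\right) \left(- \frac{1}{324}\right) = \frac{36871009}{303372}$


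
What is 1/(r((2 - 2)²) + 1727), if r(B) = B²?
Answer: 1/1727 ≈ 0.00057904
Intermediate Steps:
1/(r((2 - 2)²) + 1727) = 1/(((2 - 2)²)² + 1727) = 1/((0²)² + 1727) = 1/(0² + 1727) = 1/(0 + 1727) = 1/1727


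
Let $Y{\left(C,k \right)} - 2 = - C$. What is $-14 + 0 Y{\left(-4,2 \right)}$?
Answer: $-14$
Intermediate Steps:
$Y{\left(C,k \right)} = 2 - C$
$-14 + 0 Y{\left(-4,2 \right)} = -14 + 0 \left(2 - -4\right) = -14 + 0 \left(2 + 4\right) = -14 + 0 \cdot 6 = -14 + 0 = -14$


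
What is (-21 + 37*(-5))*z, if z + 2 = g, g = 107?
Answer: -21630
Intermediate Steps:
z = 105 (z = -2 + 107 = 105)
(-21 + 37*(-5))*z = (-21 + 37*(-5))*105 = (-21 - 185)*105 = -206*105 = -21630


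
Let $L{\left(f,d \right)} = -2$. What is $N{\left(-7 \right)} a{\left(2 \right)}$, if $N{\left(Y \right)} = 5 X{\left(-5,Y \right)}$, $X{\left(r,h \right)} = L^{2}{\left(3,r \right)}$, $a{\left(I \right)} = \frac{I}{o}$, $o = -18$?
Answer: $- \frac{20}{9} \approx -2.2222$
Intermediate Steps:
$a{\left(I \right)} = - \frac{I}{18}$ ($a{\left(I \right)} = \frac{I}{-18} = I \left(- \frac{1}{18}\right) = - \frac{I}{18}$)
$X{\left(r,h \right)} = 4$ ($X{\left(r,h \right)} = \left(-2\right)^{2} = 4$)
$N{\left(Y \right)} = 20$ ($N{\left(Y \right)} = 5 \cdot 4 = 20$)
$N{\left(-7 \right)} a{\left(2 \right)} = 20 \left(\left(- \frac{1}{18}\right) 2\right) = 20 \left(- \frac{1}{9}\right) = - \frac{20}{9}$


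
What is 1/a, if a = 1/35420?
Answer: 35420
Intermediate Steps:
a = 1/35420 ≈ 2.8233e-5
1/a = 1/(1/35420) = 35420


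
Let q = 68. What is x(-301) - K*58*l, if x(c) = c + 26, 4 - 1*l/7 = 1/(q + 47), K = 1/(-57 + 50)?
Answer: -5003/115 ≈ -43.504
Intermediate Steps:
K = -1/7 (K = 1/(-7) = -1/7 ≈ -0.14286)
l = 3213/115 (l = 28 - 7/(68 + 47) = 28 - 7/115 = 3213/115 ≈ 27.939)
x(c) = 26 + c
x(-301) - K*58*l = (26 - 301) - (-1/7*58)*3213/115 = -275 - (-58)*3213/(7*115) = -275 - 1*(-26622/115) = -275 + 26622/115 = -5003/115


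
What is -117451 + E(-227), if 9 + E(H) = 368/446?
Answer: -26193396/223 ≈ -1.1746e+5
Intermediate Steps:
E(H) = -1823/223 (E(H) = -9 + 368/446 = -9 + 368*(1/446) = -9 + 184/223 = -1823/223)
-117451 + E(-227) = -117451 - 1823/223 = -26193396/223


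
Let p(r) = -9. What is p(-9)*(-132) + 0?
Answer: 1188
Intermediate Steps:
p(-9)*(-132) + 0 = -9*(-132) + 0 = 1188 + 0 = 1188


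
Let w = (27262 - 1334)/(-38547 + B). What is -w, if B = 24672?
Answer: 25928/13875 ≈ 1.8687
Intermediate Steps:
w = -25928/13875 (w = (27262 - 1334)/(-38547 + 24672) = 25928/(-13875) = 25928*(-1/13875) = -25928/13875 ≈ -1.8687)
-w = -1*(-25928/13875) = 25928/13875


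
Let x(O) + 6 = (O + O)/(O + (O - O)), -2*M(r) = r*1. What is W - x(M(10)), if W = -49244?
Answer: -49240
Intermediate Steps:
M(r) = -r/2
x(O) = -4 (x(O) = -6 + (O + O)/(O + (O - O)) = -6 + (2*O)/(O + 0) = -6 + (2*O)/O = -6 + 2 = -4)
W - x(M(10)) = -49244 - 1*(-4) = -49244 + 4 = -49240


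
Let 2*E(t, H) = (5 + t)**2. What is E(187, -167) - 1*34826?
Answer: -16394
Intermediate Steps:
E(t, H) = (5 + t)**2/2
E(187, -167) - 1*34826 = (5 + 187)**2/2 - 1*34826 = (1/2)*192**2 - 34826 = (1/2)*36864 - 34826 = 18432 - 34826 = -16394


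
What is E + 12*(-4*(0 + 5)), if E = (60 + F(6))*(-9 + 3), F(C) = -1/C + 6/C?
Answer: -605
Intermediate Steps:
F(C) = 5/C
E = -365 (E = (60 + 5/6)*(-9 + 3) = (60 + 5*(⅙))*(-6) = (60 + ⅚)*(-6) = (365/6)*(-6) = -365)
E + 12*(-4*(0 + 5)) = -365 + 12*(-4*(0 + 5)) = -365 + 12*(-4*5) = -365 + 12*(-20) = -365 - 240 = -605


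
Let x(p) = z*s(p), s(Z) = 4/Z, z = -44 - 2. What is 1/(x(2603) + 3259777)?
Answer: 2603/8485199347 ≈ 3.0677e-7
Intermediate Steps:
z = -46
x(p) = -184/p
1/(x(2603) + 3259777) = 1/(-184/2603 + 3259777) = 1/(8485199347/2603) = 2603/8485199347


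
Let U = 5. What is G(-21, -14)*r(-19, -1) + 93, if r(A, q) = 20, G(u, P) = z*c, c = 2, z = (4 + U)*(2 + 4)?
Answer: 2253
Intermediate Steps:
z = 54 (z = (4 + 5)*(2 + 4) = 9*6 = 54)
G(u, P) = 108 (G(u, P) = 54*2 = 108)
G(-21, -14)*r(-19, -1) + 93 = 108*20 + 93 = 2160 + 93 = 2253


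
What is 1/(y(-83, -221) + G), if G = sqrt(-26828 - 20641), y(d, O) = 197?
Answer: 197/86278 - I*sqrt(47469)/86278 ≈ 0.0022833 - 0.0025253*I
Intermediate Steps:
G = I*sqrt(47469) (G = sqrt(-47469) = I*sqrt(47469) ≈ 217.87*I)
1/(y(-83, -221) + G) = 1/(197 + I*sqrt(47469))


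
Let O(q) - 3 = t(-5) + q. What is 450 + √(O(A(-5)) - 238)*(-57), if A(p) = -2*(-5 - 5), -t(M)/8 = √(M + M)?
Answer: 450 - 57*√(-215 - 8*I*√10) ≈ 400.91 + 837.22*I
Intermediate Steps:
t(M) = -8*√2*√M (t(M) = -8*√(M + M) = -8*√2*√M)
A(p) = 20 (A(p) = -2*(-10) = 20)
O(q) = 3 + q - 8*I*√10 (O(q) = 3 + (-8*√2*√(-5) + q) = 3 + (-8*√2*I*√5 + q) = 3 + (-8*I*√10 + q) = 3 + (q - 8*I*√10) = 3 + q - 8*I*√10)
450 + √(O(A(-5)) - 238)*(-57) = 450 + √((3 + 20 - 8*I*√10) - 238)*(-57) = 450 + √((23 - 8*I*√10) - 238)*(-57) = 450 + √(-215 - 8*I*√10)*(-57) = 450 - 57*√(-215 - 8*I*√10)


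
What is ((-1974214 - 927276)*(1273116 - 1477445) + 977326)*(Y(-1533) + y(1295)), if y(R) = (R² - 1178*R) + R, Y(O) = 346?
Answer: 90799993799303616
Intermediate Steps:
y(R) = R² - 1177*R
((-1974214 - 927276)*(1273116 - 1477445) + 977326)*(Y(-1533) + y(1295)) = ((-1974214 - 927276)*(1273116 - 1477445) + 977326)*(346 + 1295*(-1177 + 1295)) = (-2901490*(-204329) + 977326)*(346 + 1295*118) = (592858550210 + 977326)*(346 + 152810) = 592859527536*153156 = 90799993799303616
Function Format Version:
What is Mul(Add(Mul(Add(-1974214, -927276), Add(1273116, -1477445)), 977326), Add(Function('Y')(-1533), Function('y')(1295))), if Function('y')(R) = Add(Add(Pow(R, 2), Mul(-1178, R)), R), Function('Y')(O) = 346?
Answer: 90799993799303616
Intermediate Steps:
Function('y')(R) = Add(Pow(R, 2), Mul(-1177, R))
Mul(Add(Mul(Add(-1974214, -927276), Add(1273116, -1477445)), 977326), Add(Function('Y')(-1533), Function('y')(1295))) = Mul(Add(Mul(Add(-1974214, -927276), Add(1273116, -1477445)), 977326), Add(346, Mul(1295, Add(-1177, 1295)))) = Mul(Add(Mul(-2901490, -204329), 977326), Add(346, Mul(1295, 118))) = Mul(Add(592858550210, 977326), Add(346, 152810)) = Mul(592859527536, 153156) = 90799993799303616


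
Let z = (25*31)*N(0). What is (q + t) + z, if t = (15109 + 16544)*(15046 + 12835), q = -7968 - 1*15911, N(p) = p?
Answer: 882493414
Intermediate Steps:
q = -23879 (q = -7968 - 15911 = -23879)
z = 0 (z = (25*31)*0 = 775*0 = 0)
t = 882517293 (t = 31653*27881 = 882517293)
(q + t) + z = (-23879 + 882517293) + 0 = 882493414 + 0 = 882493414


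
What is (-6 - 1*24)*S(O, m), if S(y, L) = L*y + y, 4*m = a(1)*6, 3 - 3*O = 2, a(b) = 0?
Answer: -10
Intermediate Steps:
O = ⅓ (O = 1 - ⅓*2 = 1 - ⅔ = ⅓ ≈ 0.33333)
m = 0 (m = (0*6)/4 = (¼)*0 = 0)
S(y, L) = y + L*y
(-6 - 1*24)*S(O, m) = (-6 - 1*24)*((1 + 0)/3) = (-6 - 24)*((⅓)*1) = -30*⅓ = -10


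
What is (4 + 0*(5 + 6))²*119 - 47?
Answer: 1857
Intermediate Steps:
(4 + 0*(5 + 6))²*119 - 47 = (4 + 0*11)²*119 - 47 = (4 + 0)²*119 - 47 = 4²*119 - 47 = 16*119 - 47 = 1904 - 47 = 1857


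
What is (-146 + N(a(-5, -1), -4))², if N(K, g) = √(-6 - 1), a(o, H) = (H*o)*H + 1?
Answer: (146 - I*√7)² ≈ 21309.0 - 772.56*I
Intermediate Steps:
a(o, H) = 1 + o*H² (a(o, H) = o*H² + 1 = 1 + o*H²)
N(K, g) = I*√7 (N(K, g) = √(-7) = I*√7)
(-146 + N(a(-5, -1), -4))² = (-146 + I*√7)²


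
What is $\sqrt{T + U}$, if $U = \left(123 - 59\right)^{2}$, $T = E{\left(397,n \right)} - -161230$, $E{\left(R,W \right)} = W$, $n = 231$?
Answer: $\sqrt{165557} \approx 406.89$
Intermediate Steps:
$T = 161461$ ($T = 231 - -161230 = 231 + 161230 = 161461$)
$U = 4096$ ($U = 64^{2} = 4096$)
$\sqrt{T + U} = \sqrt{161461 + 4096} = \sqrt{165557}$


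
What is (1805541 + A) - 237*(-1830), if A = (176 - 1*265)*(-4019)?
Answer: 2596942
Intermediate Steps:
A = 357691 (A = (176 - 265)*(-4019) = -89*(-4019) = 357691)
(1805541 + A) - 237*(-1830) = (1805541 + 357691) - 237*(-1830) = 2163232 + 433710 = 2596942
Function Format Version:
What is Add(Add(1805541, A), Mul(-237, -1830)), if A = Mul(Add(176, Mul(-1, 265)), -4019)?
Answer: 2596942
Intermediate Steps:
A = 357691 (A = Mul(Add(176, -265), -4019) = Mul(-89, -4019) = 357691)
Add(Add(1805541, A), Mul(-237, -1830)) = Add(Add(1805541, 357691), Mul(-237, -1830)) = Add(2163232, 433710) = 2596942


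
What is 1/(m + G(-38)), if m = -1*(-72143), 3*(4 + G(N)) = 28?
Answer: 3/216445 ≈ 1.3860e-5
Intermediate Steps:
G(N) = 16/3 (G(N) = -4 + (⅓)*28 = -4 + 28/3 = 16/3)
m = 72143
1/(m + G(-38)) = 1/(72143 + 16/3) = 1/(216445/3) = 3/216445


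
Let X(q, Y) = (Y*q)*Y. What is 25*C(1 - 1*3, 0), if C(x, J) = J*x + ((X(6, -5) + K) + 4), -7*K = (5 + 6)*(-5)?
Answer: 28325/7 ≈ 4046.4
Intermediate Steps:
X(q, Y) = q*Y²
K = 55/7 (K = -(5 + 6)*(-5)/7 = -11*(-5)/7 = -⅐*(-55) = 55/7 ≈ 7.8571)
C(x, J) = 1133/7 + J*x (C(x, J) = J*x + ((6*(-5)² + 55/7) + 4) = J*x + ((6*25 + 55/7) + 4) = J*x + ((150 + 55/7) + 4) = J*x + (1105/7 + 4) = J*x + 1133/7 = 1133/7 + J*x)
25*C(1 - 1*3, 0) = 25*(1133/7 + 0*(1 - 1*3)) = 25*(1133/7 + 0*(1 - 3)) = 25*(1133/7 + 0*(-2)) = 25*(1133/7 + 0) = 25*(1133/7) = 28325/7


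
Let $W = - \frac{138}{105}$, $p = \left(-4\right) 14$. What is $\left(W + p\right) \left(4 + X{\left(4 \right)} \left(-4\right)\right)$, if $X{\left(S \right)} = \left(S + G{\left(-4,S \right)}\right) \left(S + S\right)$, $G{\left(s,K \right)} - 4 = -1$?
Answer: $\frac{88264}{7} \approx 12609.0$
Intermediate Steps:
$G{\left(s,K \right)} = 3$ ($G{\left(s,K \right)} = 4 - 1 = 3$)
$p = -56$
$W = - \frac{46}{35}$ ($W = \left(-138\right) \frac{1}{105} = - \frac{46}{35} \approx -1.3143$)
$X{\left(S \right)} = 2 S \left(3 + S\right)$ ($X{\left(S \right)} = \left(S + 3\right) \left(S + S\right) = \left(3 + S\right) 2 S = 2 S \left(3 + S\right)$)
$\left(W + p\right) \left(4 + X{\left(4 \right)} \left(-4\right)\right) = \left(- \frac{46}{35} - 56\right) \left(4 + 2 \cdot 4 \left(3 + 4\right) \left(-4\right)\right) = - \frac{2006 \left(4 + 2 \cdot 4 \cdot 7 \left(-4\right)\right)}{35} = - \frac{2006 \left(4 + 56 \left(-4\right)\right)}{35} = - \frac{2006 \left(4 - 224\right)}{35} = \left(- \frac{2006}{35}\right) \left(-220\right) = \frac{88264}{7}$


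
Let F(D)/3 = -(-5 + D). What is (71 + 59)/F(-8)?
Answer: 10/3 ≈ 3.3333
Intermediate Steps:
F(D) = 15 - 3*D (F(D) = 3*(-(-5 + D)) = 3*(5 - D) = 15 - 3*D)
(71 + 59)/F(-8) = (71 + 59)/(15 - 3*(-8)) = 130/(15 + 24) = 130/39 = (1/39)*130 = 10/3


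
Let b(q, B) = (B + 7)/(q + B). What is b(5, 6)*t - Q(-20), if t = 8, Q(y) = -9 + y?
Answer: 423/11 ≈ 38.455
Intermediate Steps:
b(q, B) = (7 + B)/(B + q)
b(5, 6)*t - Q(-20) = ((7 + 6)/(6 + 5))*8 - (-9 - 20) = (13/11)*8 - 1*(-29) = ((1/11)*13)*8 + 29 = (13/11)*8 + 29 = 104/11 + 29 = 423/11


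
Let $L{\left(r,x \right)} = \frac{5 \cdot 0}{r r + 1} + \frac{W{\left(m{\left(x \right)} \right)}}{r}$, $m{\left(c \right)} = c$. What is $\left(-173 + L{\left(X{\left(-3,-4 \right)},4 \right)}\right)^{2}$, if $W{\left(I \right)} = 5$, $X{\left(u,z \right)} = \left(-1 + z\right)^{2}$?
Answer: $\frac{746496}{25} \approx 29860.0$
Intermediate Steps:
$L{\left(r,x \right)} = \frac{5}{r}$ ($L{\left(r,x \right)} = \frac{5 \cdot 0}{r r + 1} + \frac{5}{r} = \frac{0}{r^{2} + 1} + \frac{5}{r} = \frac{0}{1 + r^{2}} + \frac{5}{r} = 0 + \frac{5}{r} = \frac{5}{r}$)
$\left(-173 + L{\left(X{\left(-3,-4 \right)},4 \right)}\right)^{2} = \left(-173 + \frac{5}{\left(-1 - 4\right)^{2}}\right)^{2} = \left(-173 + \frac{5}{\left(-5\right)^{2}}\right)^{2} = \left(-173 + \frac{5}{25}\right)^{2} = \left(-173 + 5 \cdot \frac{1}{25}\right)^{2} = \left(-173 + \frac{1}{5}\right)^{2} = \left(- \frac{864}{5}\right)^{2} = \frac{746496}{25}$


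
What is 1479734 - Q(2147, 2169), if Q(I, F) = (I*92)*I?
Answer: -422604294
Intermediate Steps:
Q(I, F) = 92*I² (Q(I, F) = (92*I)*I = 92*I²)
1479734 - Q(2147, 2169) = 1479734 - 92*2147² = 1479734 - 92*4609609 = 1479734 - 1*424084028 = 1479734 - 424084028 = -422604294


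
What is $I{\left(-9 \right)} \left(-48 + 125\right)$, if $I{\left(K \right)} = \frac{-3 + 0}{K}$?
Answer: $\frac{77}{3} \approx 25.667$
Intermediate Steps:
$I{\left(K \right)} = - \frac{3}{K}$
$I{\left(-9 \right)} \left(-48 + 125\right) = - \frac{3}{-9} \left(-48 + 125\right) = \left(-3\right) \left(- \frac{1}{9}\right) 77 = \frac{1}{3} \cdot 77 = \frac{77}{3}$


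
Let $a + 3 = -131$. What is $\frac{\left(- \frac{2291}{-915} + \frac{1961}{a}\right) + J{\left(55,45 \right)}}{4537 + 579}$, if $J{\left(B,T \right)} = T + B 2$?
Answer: $\frac{17517229}{627272760} \approx 0.027926$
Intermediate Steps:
$a = -134$ ($a = -3 - 131 = -134$)
$J{\left(B,T \right)} = T + 2 B$
$\frac{\left(- \frac{2291}{-915} + \frac{1961}{a}\right) + J{\left(55,45 \right)}}{4537 + 579} = \frac{\left(- \frac{2291}{-915} + \frac{1961}{-134}\right) + \left(45 + 2 \cdot 55\right)}{4537 + 579} = \frac{\left(\left(-2291\right) \left(- \frac{1}{915}\right) + 1961 \left(- \frac{1}{134}\right)\right) + \left(45 + 110\right)}{5116} = \left(\left(\frac{2291}{915} - \frac{1961}{134}\right) + 155\right) \frac{1}{5116} = \left(- \frac{1487321}{122610} + 155\right) \frac{1}{5116} = \frac{17517229}{122610} \cdot \frac{1}{5116} = \frac{17517229}{627272760}$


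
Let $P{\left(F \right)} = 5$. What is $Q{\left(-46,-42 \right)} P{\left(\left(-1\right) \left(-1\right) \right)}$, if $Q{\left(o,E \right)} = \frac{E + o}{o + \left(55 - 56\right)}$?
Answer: $\frac{440}{47} \approx 9.3617$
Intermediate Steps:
$Q{\left(o,E \right)} = \frac{E + o}{-1 + o}$ ($Q{\left(o,E \right)} = \frac{E + o}{o + \left(55 - 56\right)} = \frac{E + o}{o - 1} = \frac{E + o}{-1 + o}$)
$Q{\left(-46,-42 \right)} P{\left(\left(-1\right) \left(-1\right) \right)} = \frac{-42 - 46}{-1 - 46} \cdot 5 = \frac{1}{-47} \left(-88\right) 5 = \left(- \frac{1}{47}\right) \left(-88\right) 5 = \frac{88}{47} \cdot 5 = \frac{440}{47}$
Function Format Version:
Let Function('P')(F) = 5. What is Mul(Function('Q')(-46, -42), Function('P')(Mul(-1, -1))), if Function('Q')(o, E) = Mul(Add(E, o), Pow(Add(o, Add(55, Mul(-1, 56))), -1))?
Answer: Rational(440, 47) ≈ 9.3617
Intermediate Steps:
Function('Q')(o, E) = Mul(Pow(Add(-1, o), -1), Add(E, o)) (Function('Q')(o, E) = Mul(Add(E, o), Pow(Add(o, Add(55, -56)), -1)) = Mul(Add(E, o), Pow(Add(o, -1), -1)) = Mul(Add(E, o), Pow(Add(-1, o), -1)) = Mul(Pow(Add(-1, o), -1), Add(E, o)))
Mul(Function('Q')(-46, -42), Function('P')(Mul(-1, -1))) = Mul(Mul(Pow(Add(-1, -46), -1), Add(-42, -46)), 5) = Mul(Mul(Pow(-47, -1), -88), 5) = Mul(Mul(Rational(-1, 47), -88), 5) = Mul(Rational(88, 47), 5) = Rational(440, 47)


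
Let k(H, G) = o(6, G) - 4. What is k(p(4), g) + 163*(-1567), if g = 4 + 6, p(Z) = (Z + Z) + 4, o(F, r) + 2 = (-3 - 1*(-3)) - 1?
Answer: -255428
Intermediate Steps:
o(F, r) = -3 (o(F, r) = -2 + ((-3 - 1*(-3)) - 1) = -2 + ((-3 + 3) - 1) = -2 + (0 - 1) = -2 - 1 = -3)
p(Z) = 4 + 2*Z (p(Z) = 2*Z + 4 = 4 + 2*Z)
g = 10
k(H, G) = -7 (k(H, G) = -3 - 4 = -7)
k(p(4), g) + 163*(-1567) = -7 + 163*(-1567) = -7 - 255421 = -255428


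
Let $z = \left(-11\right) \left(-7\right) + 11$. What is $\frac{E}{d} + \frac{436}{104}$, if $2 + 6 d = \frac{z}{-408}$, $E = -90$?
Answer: $\frac{728357}{2938} \approx 247.91$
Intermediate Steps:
$z = 88$ ($z = 77 + 11 = 88$)
$d = - \frac{113}{306}$ ($d = - \frac{1}{3} + \frac{88 \frac{1}{-408}}{6} = - \frac{1}{3} + \frac{88 \left(- \frac{1}{408}\right)}{6} = - \frac{1}{3} + \frac{1}{6} \left(- \frac{11}{51}\right) = - \frac{1}{3} - \frac{11}{306} = - \frac{113}{306} \approx -0.36928$)
$\frac{E}{d} + \frac{436}{104} = - \frac{90}{- \frac{113}{306}} + \frac{436}{104} = \left(-90\right) \left(- \frac{306}{113}\right) + 436 \cdot \frac{1}{104} = \frac{27540}{113} + \frac{109}{26} = \frac{728357}{2938}$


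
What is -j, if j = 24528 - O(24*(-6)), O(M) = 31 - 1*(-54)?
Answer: -24443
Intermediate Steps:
O(M) = 85 (O(M) = 31 + 54 = 85)
j = 24443 (j = 24528 - 1*85 = 24528 - 85 = 24443)
-j = -1*24443 = -24443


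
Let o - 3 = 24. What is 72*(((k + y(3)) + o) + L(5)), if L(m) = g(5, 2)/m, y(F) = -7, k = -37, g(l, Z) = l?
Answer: -1152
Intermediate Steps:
o = 27 (o = 3 + 24 = 27)
L(m) = 5/m
72*(((k + y(3)) + o) + L(5)) = 72*(((-37 - 7) + 27) + 5/5) = 72*((-44 + 27) + 5*(⅕)) = 72*(-17 + 1) = 72*(-16) = -1152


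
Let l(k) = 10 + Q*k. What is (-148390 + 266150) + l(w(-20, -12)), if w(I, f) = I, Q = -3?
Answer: 117830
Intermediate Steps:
l(k) = 10 - 3*k
(-148390 + 266150) + l(w(-20, -12)) = (-148390 + 266150) + (10 - 3*(-20)) = 117760 + (10 + 60) = 117760 + 70 = 117830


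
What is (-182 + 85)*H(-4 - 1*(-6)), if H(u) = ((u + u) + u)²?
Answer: -3492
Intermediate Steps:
H(u) = 9*u² (H(u) = (2*u + u)² = (3*u)² = 9*u²)
(-182 + 85)*H(-4 - 1*(-6)) = (-182 + 85)*(9*(-4 - 1*(-6))²) = -873*(-4 + 6)² = -873*2² = -873*4 = -97*36 = -3492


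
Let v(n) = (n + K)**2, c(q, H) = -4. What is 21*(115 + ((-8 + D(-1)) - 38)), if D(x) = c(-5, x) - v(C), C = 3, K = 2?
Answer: 840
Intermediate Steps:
v(n) = (2 + n)**2 (v(n) = (n + 2)**2 = (2 + n)**2)
D(x) = -29 (D(x) = -4 - (2 + 3)**2 = -4 - 1*5**2 = -4 - 1*25 = -4 - 25 = -29)
21*(115 + ((-8 + D(-1)) - 38)) = 21*(115 + ((-8 - 29) - 38)) = 21*(115 + (-37 - 38)) = 21*(115 - 75) = 21*40 = 840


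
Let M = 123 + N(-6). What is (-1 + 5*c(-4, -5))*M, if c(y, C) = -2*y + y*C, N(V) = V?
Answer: 16263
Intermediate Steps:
c(y, C) = -2*y + C*y
M = 117 (M = 123 - 6 = 117)
(-1 + 5*c(-4, -5))*M = (-1 + 5*(-4*(-2 - 5)))*117 = (-1 + 5*(-4*(-7)))*117 = (-1 + 5*28)*117 = (-1 + 140)*117 = 139*117 = 16263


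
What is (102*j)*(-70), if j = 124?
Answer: -885360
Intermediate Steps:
(102*j)*(-70) = (102*124)*(-70) = 12648*(-70) = -885360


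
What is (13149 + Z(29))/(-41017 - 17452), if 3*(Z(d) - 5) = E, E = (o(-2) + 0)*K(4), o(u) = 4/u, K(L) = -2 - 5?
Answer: -39476/175407 ≈ -0.22505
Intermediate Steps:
K(L) = -7
E = 14 (E = (4/(-2) + 0)*(-7) = (4*(-½) + 0)*(-7) = (-2 + 0)*(-7) = -2*(-7) = 14)
Z(d) = 29/3 (Z(d) = 5 + (⅓)*14 = 5 + 14/3 = 29/3)
(13149 + Z(29))/(-41017 - 17452) = (13149 + 29/3)/(-41017 - 17452) = (39476/3)/(-58469) = (39476/3)*(-1/58469) = -39476/175407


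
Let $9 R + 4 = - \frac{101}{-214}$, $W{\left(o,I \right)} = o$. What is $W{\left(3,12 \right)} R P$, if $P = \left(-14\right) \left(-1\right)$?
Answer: $- \frac{5285}{321} \approx -16.464$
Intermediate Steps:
$R = - \frac{755}{1926}$ ($R = - \frac{4}{9} + \frac{\left(-101\right) \frac{1}{-214}}{9} = - \frac{4}{9} + \frac{\left(-101\right) \left(- \frac{1}{214}\right)}{9} = - \frac{4}{9} + \frac{1}{9} \cdot \frac{101}{214} = - \frac{4}{9} + \frac{101}{1926} = - \frac{755}{1926} \approx -0.392$)
$P = 14$
$W{\left(3,12 \right)} R P = 3 \left(- \frac{755}{1926}\right) 14 = \left(- \frac{755}{642}\right) 14 = - \frac{5285}{321}$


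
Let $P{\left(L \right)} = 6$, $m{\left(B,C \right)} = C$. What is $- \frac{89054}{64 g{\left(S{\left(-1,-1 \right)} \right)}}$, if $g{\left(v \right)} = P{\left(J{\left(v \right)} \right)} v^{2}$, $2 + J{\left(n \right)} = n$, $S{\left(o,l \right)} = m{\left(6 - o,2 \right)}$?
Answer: $- \frac{44527}{768} \approx -57.978$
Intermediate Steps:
$S{\left(o,l \right)} = 2$
$J{\left(n \right)} = -2 + n$
$g{\left(v \right)} = 6 v^{2}$
$- \frac{89054}{64 g{\left(S{\left(-1,-1 \right)} \right)}} = - \frac{89054}{64 \cdot 6 \cdot 2^{2}} = - \frac{89054}{64 \cdot 6 \cdot 4} = - \frac{89054}{64 \cdot 24} = - \frac{89054}{1536} = \left(-89054\right) \frac{1}{1536} = - \frac{44527}{768}$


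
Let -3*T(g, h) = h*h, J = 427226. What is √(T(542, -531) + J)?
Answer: √333239 ≈ 577.27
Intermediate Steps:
T(g, h) = -h²/3 (T(g, h) = -h*h/3 = -h²/3)
√(T(542, -531) + J) = √(-⅓*(-531)² + 427226) = √(-⅓*281961 + 427226) = √(-93987 + 427226) = √333239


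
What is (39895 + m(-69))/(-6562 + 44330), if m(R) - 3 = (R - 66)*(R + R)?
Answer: 7316/4721 ≈ 1.5497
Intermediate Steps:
m(R) = 3 + 2*R*(-66 + R) (m(R) = 3 + (R - 66)*(R + R) = 3 + (-66 + R)*(2*R) = 3 + 2*R*(-66 + R))
(39895 + m(-69))/(-6562 + 44330) = (39895 + (3 - 132*(-69) + 2*(-69)²))/(-6562 + 44330) = (39895 + (3 + 9108 + 2*4761))/37768 = (39895 + (3 + 9108 + 9522))*(1/37768) = (39895 + 18633)*(1/37768) = 58528*(1/37768) = 7316/4721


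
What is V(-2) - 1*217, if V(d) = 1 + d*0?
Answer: -216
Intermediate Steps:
V(d) = 1 (V(d) = 1 + 0 = 1)
V(-2) - 1*217 = 1 - 1*217 = 1 - 217 = -216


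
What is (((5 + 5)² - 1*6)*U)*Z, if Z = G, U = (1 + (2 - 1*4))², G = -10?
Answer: -940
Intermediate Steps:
U = 1 (U = (1 + (2 - 4))² = (1 - 2)² = (-1)² = 1)
Z = -10
(((5 + 5)² - 1*6)*U)*Z = (((5 + 5)² - 1*6)*1)*(-10) = ((10² - 6)*1)*(-10) = ((100 - 6)*1)*(-10) = (94*1)*(-10) = 94*(-10) = -940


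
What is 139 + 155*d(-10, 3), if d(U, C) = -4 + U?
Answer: -2031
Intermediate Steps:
139 + 155*d(-10, 3) = 139 + 155*(-4 - 10) = 139 + 155*(-14) = 139 - 2170 = -2031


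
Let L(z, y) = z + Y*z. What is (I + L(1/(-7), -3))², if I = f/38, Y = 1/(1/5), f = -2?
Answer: 14641/17689 ≈ 0.82769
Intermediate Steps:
Y = 5 (Y = 1/(1*(⅕)) = 1/(⅕) = 5)
L(z, y) = 6*z (L(z, y) = z + 5*z = 6*z)
I = -1/19 (I = -2/38 = -2*1/38 = -1/19 ≈ -0.052632)
(I + L(1/(-7), -3))² = (-1/19 + 6/(-7))² = (-1/19 + 6*(-⅐))² = (-1/19 - 6/7)² = (-121/133)² = 14641/17689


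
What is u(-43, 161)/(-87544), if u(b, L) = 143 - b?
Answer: -3/1412 ≈ -0.0021246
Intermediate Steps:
u(-43, 161)/(-87544) = (143 - 1*(-43))/(-87544) = (143 + 43)*(-1/87544) = 186*(-1/87544) = -3/1412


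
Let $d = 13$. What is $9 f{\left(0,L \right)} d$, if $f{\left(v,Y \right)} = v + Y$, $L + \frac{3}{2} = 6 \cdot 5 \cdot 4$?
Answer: $\frac{27729}{2} \approx 13865.0$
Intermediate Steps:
$L = \frac{237}{2}$ ($L = - \frac{3}{2} + 6 \cdot 5 \cdot 4 = - \frac{3}{2} + 30 \cdot 4 = - \frac{3}{2} + 120 = \frac{237}{2} \approx 118.5$)
$f{\left(v,Y \right)} = Y + v$
$9 f{\left(0,L \right)} d = 9 \left(\frac{237}{2} + 0\right) 13 = 9 \cdot \frac{237}{2} \cdot 13 = \frac{2133}{2} \cdot 13 = \frac{27729}{2}$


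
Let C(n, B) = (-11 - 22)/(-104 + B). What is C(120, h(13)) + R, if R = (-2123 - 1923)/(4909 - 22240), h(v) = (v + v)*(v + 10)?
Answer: 1426801/8561514 ≈ 0.16665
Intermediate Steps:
h(v) = 2*v*(10 + v) (h(v) = (2*v)*(10 + v) = 2*v*(10 + v))
C(n, B) = -33/(-104 + B)
R = 4046/17331 (R = -4046/(-17331) = -4046*(-1/17331) = 4046/17331 ≈ 0.23345)
C(120, h(13)) + R = -33/(-104 + 2*13*(10 + 13)) + 4046/17331 = -33/(-104 + 2*13*23) + 4046/17331 = -33/(-104 + 598) + 4046/17331 = -33/494 + 4046/17331 = 1426801/8561514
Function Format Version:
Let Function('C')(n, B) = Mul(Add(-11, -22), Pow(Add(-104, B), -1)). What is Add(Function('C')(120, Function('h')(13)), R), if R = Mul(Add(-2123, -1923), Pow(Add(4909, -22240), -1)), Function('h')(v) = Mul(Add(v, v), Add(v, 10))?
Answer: Rational(1426801, 8561514) ≈ 0.16665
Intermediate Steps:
Function('h')(v) = Mul(2, v, Add(10, v)) (Function('h')(v) = Mul(Mul(2, v), Add(10, v)) = Mul(2, v, Add(10, v)))
Function('C')(n, B) = Mul(-33, Pow(Add(-104, B), -1))
R = Rational(4046, 17331) (R = Mul(-4046, Pow(-17331, -1)) = Mul(-4046, Rational(-1, 17331)) = Rational(4046, 17331) ≈ 0.23345)
Add(Function('C')(120, Function('h')(13)), R) = Add(Mul(-33, Pow(Add(-104, Mul(2, 13, Add(10, 13))), -1)), Rational(4046, 17331)) = Add(Mul(-33, Pow(Add(-104, Mul(2, 13, 23)), -1)), Rational(4046, 17331)) = Add(Mul(-33, Pow(Add(-104, 598), -1)), Rational(4046, 17331)) = Add(Mul(-33, Pow(494, -1)), Rational(4046, 17331)) = Add(Mul(-33, Rational(1, 494)), Rational(4046, 17331)) = Add(Rational(-33, 494), Rational(4046, 17331)) = Rational(1426801, 8561514)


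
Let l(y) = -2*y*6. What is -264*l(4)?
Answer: 12672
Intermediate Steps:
l(y) = -12*y
-264*l(4) = -(-3168)*4 = -264*(-48) = 12672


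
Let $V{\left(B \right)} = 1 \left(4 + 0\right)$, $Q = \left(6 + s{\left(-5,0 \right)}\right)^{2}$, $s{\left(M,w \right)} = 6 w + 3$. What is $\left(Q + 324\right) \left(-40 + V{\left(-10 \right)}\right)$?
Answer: $-14580$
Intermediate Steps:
$s{\left(M,w \right)} = 3 + 6 w$
$Q = 81$ ($Q = \left(6 + \left(3 + 6 \cdot 0\right)\right)^{2} = \left(6 + \left(3 + 0\right)\right)^{2} = \left(6 + 3\right)^{2} = 9^{2} = 81$)
$V{\left(B \right)} = 4$ ($V{\left(B \right)} = 1 \cdot 4 = 4$)
$\left(Q + 324\right) \left(-40 + V{\left(-10 \right)}\right) = \left(81 + 324\right) \left(-40 + 4\right) = 405 \left(-36\right) = -14580$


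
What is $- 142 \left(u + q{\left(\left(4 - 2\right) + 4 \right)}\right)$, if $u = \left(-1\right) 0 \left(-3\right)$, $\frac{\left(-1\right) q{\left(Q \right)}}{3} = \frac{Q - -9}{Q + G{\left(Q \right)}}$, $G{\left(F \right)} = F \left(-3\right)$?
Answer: $- \frac{1065}{2} \approx -532.5$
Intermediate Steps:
$G{\left(F \right)} = - 3 F$
$q{\left(Q \right)} = \frac{3 \left(9 + Q\right)}{2 Q}$ ($q{\left(Q \right)} = - 3 \frac{Q - -9}{Q - 3 Q} = - 3 \frac{Q + 9}{\left(-2\right) Q} = - 3 \left(9 + Q\right) \left(- \frac{1}{2 Q}\right) = - 3 \left(- \frac{9 + Q}{2 Q}\right) = \frac{3 \left(9 + Q\right)}{2 Q}$)
$u = 0$ ($u = 0 \left(-3\right) = 0$)
$- 142 \left(u + q{\left(\left(4 - 2\right) + 4 \right)}\right) = - 142 \left(0 + \frac{3 \left(9 + \left(\left(4 - 2\right) + 4\right)\right)}{2 \left(\left(4 - 2\right) + 4\right)}\right) = - 142 \left(0 + \frac{3 \left(9 + \left(2 + 4\right)\right)}{2 \left(2 + 4\right)}\right) = - 142 \left(0 + \frac{3 \left(9 + 6\right)}{2 \cdot 6}\right) = - 142 \left(0 + \frac{3}{2} \cdot \frac{1}{6} \cdot 15\right) = - 142 \left(0 + \frac{15}{4}\right) = \left(-142\right) \frac{15}{4} = - \frac{1065}{2}$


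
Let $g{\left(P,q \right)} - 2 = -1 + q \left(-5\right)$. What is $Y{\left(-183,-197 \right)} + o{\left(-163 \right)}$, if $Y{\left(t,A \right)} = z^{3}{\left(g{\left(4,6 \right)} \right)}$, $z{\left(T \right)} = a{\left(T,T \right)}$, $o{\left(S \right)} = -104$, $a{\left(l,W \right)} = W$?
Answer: $-24493$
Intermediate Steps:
$g{\left(P,q \right)} = 1 - 5 q$ ($g{\left(P,q \right)} = 2 + \left(-1 + q \left(-5\right)\right) = 2 - \left(1 + 5 q\right) = 1 - 5 q$)
$z{\left(T \right)} = T$
$Y{\left(t,A \right)} = -24389$ ($Y{\left(t,A \right)} = \left(1 - 30\right)^{3} = \left(-29\right)^{3} = -24389$)
$Y{\left(-183,-197 \right)} + o{\left(-163 \right)} = -24389 - 104 = -24493$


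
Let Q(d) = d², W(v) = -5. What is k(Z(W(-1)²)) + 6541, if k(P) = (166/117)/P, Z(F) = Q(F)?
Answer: 478310791/73125 ≈ 6541.0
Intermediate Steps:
Z(F) = F²
k(P) = 166/(117*P) (k(P) = (166*(1/117))/P = 166/(117*P))
k(Z(W(-1)²)) + 6541 = 166/(117*(((-5)²)²)) + 6541 = 166/(117*(25²)) + 6541 = (166/117)/625 + 6541 = (166/117)*(1/625) + 6541 = 166/73125 + 6541 = 478310791/73125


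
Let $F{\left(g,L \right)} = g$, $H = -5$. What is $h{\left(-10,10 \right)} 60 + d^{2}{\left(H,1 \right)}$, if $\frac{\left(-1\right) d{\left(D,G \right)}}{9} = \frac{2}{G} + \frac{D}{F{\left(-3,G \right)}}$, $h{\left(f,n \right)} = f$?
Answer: $489$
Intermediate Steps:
$d{\left(D,G \right)} = - \frac{18}{G} + 3 D$ ($d{\left(D,G \right)} = - 9 \left(\frac{2}{G} + \frac{D}{-3}\right) = - 9 \left(\frac{2}{G} + D \left(- \frac{1}{3}\right)\right) = - 9 \left(\frac{2}{G} - \frac{D}{3}\right) = - \frac{18}{G} + 3 D$)
$h{\left(-10,10 \right)} 60 + d^{2}{\left(H,1 \right)} = \left(-10\right) 60 + \left(- \frac{18}{1} + 3 \left(-5\right)\right)^{2} = -600 + \left(\left(-18\right) 1 - 15\right)^{2} = -600 + \left(-18 - 15\right)^{2} = -600 + \left(-33\right)^{2} = -600 + 1089 = 489$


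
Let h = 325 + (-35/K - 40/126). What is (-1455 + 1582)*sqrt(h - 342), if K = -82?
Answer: 127*I*sqrt(50085518)/1722 ≈ 521.95*I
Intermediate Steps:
h = 1679515/5166 (h = 325 + (-35/(-82) - 40/126) = 325 + (-35*(-1/82) - 40*1/126) = 325 + (35/82 - 20/63) = 325 + 565/5166 = 1679515/5166 ≈ 325.11)
(-1455 + 1582)*sqrt(h - 342) = (-1455 + 1582)*sqrt(1679515/5166 - 342) = 127*sqrt(-87257/5166) = 127*(I*sqrt(50085518)/1722) = 127*I*sqrt(50085518)/1722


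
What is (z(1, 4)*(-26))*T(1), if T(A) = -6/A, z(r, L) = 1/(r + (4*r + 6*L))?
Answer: 156/29 ≈ 5.3793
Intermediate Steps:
z(r, L) = 1/(5*r + 6*L)
(z(1, 4)*(-26))*T(1) = (-26/(5*1 + 6*4))*(-6/1) = (-26/(5 + 24))*(-6*1) = (-26/29)*(-6) = ((1/29)*(-26))*(-6) = -26/29*(-6) = 156/29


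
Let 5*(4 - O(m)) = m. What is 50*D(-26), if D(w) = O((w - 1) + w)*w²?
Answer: 493480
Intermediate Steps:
O(m) = 4 - m/5
D(w) = w²*(21/5 - 2*w/5) (D(w) = (4 - ((w - 1) + w)/5)*w² = (4 - ((-1 + w) + w)/5)*w² = (4 - (-1 + 2*w)/5)*w² = (4 + (⅕ - 2*w/5))*w² = (21/5 - 2*w/5)*w² = w²*(21/5 - 2*w/5))
50*D(-26) = 50*((⅕)*(-26)²*(21 - 2*(-26))) = 50*((⅕)*676*(21 + 52)) = 50*((⅕)*676*73) = 50*(49348/5) = 493480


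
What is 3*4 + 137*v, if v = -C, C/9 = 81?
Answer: -99861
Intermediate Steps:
C = 729 (C = 9*81 = 729)
v = -729 (v = -1*729 = -729)
3*4 + 137*v = 3*4 + 137*(-729) = 12 - 99873 = -99861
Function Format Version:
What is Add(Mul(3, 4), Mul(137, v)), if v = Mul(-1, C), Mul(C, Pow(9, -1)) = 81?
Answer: -99861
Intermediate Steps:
C = 729 (C = Mul(9, 81) = 729)
v = -729 (v = Mul(-1, 729) = -729)
Add(Mul(3, 4), Mul(137, v)) = Add(Mul(3, 4), Mul(137, -729)) = Add(12, -99873) = -99861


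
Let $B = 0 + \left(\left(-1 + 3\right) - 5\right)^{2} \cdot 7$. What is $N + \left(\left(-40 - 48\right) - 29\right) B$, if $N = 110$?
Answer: $-7261$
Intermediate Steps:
$B = 63$ ($B = 0 + \left(2 - 5\right)^{2} \cdot 7 = 0 + \left(-3\right)^{2} \cdot 7 = 0 + 9 \cdot 7 = 0 + 63 = 63$)
$N + \left(\left(-40 - 48\right) - 29\right) B = 110 + \left(\left(-40 - 48\right) - 29\right) 63 = 110 + \left(-88 - 29\right) 63 = 110 - 7371 = -7261$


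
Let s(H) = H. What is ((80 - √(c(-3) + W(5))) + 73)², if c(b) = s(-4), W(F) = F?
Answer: 23104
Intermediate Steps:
c(b) = -4
((80 - √(c(-3) + W(5))) + 73)² = ((80 - √(-4 + 5)) + 73)² = ((80 - √1) + 73)² = ((80 - 1*1) + 73)² = ((80 - 1) + 73)² = (79 + 73)² = 152² = 23104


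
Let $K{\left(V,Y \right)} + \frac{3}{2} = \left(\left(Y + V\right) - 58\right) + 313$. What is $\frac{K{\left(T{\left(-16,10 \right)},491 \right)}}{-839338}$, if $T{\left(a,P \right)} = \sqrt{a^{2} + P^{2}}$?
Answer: $- \frac{1489}{1678676} - \frac{\sqrt{89}}{419669} \approx -0.00090949$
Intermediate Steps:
$T{\left(a,P \right)} = \sqrt{P^{2} + a^{2}}$
$K{\left(V,Y \right)} = \frac{507}{2} + V + Y$ ($K{\left(V,Y \right)} = - \frac{3}{2} - \left(-255 - V - Y\right) = - \frac{3}{2} + \left(\left(-58 + V + Y\right) + 313\right) = - \frac{3}{2} + \left(255 + V + Y\right) = \frac{507}{2} + V + Y$)
$\frac{K{\left(T{\left(-16,10 \right)},491 \right)}}{-839338} = \frac{\frac{507}{2} + \sqrt{10^{2} + \left(-16\right)^{2}} + 491}{-839338} = \left(\frac{507}{2} + \sqrt{100 + 256} + 491\right) \left(- \frac{1}{839338}\right) = \left(\frac{507}{2} + \sqrt{356} + 491\right) \left(- \frac{1}{839338}\right) = \left(\frac{507}{2} + 2 \sqrt{89} + 491\right) \left(- \frac{1}{839338}\right) = \left(\frac{1489}{2} + 2 \sqrt{89}\right) \left(- \frac{1}{839338}\right) = - \frac{1489}{1678676} - \frac{\sqrt{89}}{419669}$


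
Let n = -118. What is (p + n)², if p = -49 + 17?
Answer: 22500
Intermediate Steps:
p = -32
(p + n)² = (-32 - 118)² = (-150)² = 22500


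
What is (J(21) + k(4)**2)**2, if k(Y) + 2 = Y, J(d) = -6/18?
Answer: 121/9 ≈ 13.444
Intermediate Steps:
J(d) = -1/3 (J(d) = -6*1/18 = -1/3)
k(Y) = -2 + Y
(J(21) + k(4)**2)**2 = (-1/3 + (-2 + 4)**2)**2 = (-1/3 + 2**2)**2 = (-1/3 + 4)**2 = (11/3)**2 = 121/9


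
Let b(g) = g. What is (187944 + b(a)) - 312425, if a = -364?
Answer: -124845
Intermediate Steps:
(187944 + b(a)) - 312425 = (187944 - 364) - 312425 = 187580 - 312425 = -124845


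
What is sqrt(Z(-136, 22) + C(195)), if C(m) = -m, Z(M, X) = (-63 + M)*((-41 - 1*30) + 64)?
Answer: sqrt(1198) ≈ 34.612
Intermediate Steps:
Z(M, X) = 441 - 7*M (Z(M, X) = (-63 + M)*((-41 - 30) + 64) = (-63 + M)*(-71 + 64) = (-63 + M)*(-7) = 441 - 7*M)
sqrt(Z(-136, 22) + C(195)) = sqrt((441 - 7*(-136)) - 1*195) = sqrt((441 + 952) - 195) = sqrt(1393 - 195) = sqrt(1198)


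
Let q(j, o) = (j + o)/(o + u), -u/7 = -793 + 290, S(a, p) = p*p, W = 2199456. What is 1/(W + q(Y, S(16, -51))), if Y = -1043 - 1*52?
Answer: 3061/6732535569 ≈ 4.5466e-7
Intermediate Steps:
S(a, p) = p²
Y = -1095 (Y = -1043 - 52 = -1095)
u = 3521 (u = -7*(-793 + 290) = -7*(-503) = 3521)
q(j, o) = (j + o)/(3521 + o) (q(j, o) = (j + o)/(o + 3521) = (j + o)/(3521 + o))
1/(W + q(Y, S(16, -51))) = 1/(2199456 + (-1095 + (-51)²)/(3521 + (-51)²)) = 1/(2199456 + (-1095 + 2601)/(3521 + 2601)) = 1/(2199456 + 1506/6122) = 1/(2199456 + (1/6122)*1506) = 1/(2199456 + 753/3061) = 1/(6732535569/3061) = 3061/6732535569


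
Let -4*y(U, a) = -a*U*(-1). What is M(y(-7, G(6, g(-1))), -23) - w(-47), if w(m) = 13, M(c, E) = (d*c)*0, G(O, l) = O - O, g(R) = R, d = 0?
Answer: -13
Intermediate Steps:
G(O, l) = 0
y(U, a) = -U*a/4 (y(U, a) = -(-1)*(a*U)*(-1)/4 = -(-1)*(U*a)*(-1)/4 = -(-1)*(-U*a)/4 = -U*a/4)
M(c, E) = 0 (M(c, E) = (0*c)*0 = 0*0 = 0)
M(y(-7, G(6, g(-1))), -23) - w(-47) = 0 - 1*13 = 0 - 13 = -13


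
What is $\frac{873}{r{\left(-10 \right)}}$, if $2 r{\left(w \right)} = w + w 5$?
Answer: $- \frac{291}{10} \approx -29.1$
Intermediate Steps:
$r{\left(w \right)} = 3 w$ ($r{\left(w \right)} = \frac{w + w 5}{2} = \frac{w + 5 w}{2} = \frac{6 w}{2} = 3 w$)
$\frac{873}{r{\left(-10 \right)}} = \frac{873}{3 \left(-10\right)} = \frac{873}{-30} = 873 \left(- \frac{1}{30}\right) = - \frac{291}{10}$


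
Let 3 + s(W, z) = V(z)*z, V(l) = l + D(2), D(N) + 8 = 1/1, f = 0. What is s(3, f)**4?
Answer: 81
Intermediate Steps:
D(N) = -7 (D(N) = -8 + 1/1 = -8 + 1 = -7)
V(l) = -7 + l (V(l) = l - 7 = -7 + l)
s(W, z) = -3 + z*(-7 + z) (s(W, z) = -3 + (-7 + z)*z = -3 + z*(-7 + z))
s(3, f)**4 = (-3 + 0*(-7 + 0))**4 = (-3 + 0*(-7))**4 = (-3 + 0)**4 = (-3)**4 = 81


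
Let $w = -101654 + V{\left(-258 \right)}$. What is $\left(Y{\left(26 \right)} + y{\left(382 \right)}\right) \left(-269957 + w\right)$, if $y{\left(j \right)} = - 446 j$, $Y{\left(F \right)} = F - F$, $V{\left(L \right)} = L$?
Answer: $63356065268$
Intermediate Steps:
$Y{\left(F \right)} = 0$
$w = -101912$ ($w = -101654 - 258 = -101912$)
$\left(Y{\left(26 \right)} + y{\left(382 \right)}\right) \left(-269957 + w\right) = \left(0 - 170372\right) \left(-269957 - 101912\right) = \left(0 - 170372\right) \left(-371869\right) = \left(-170372\right) \left(-371869\right) = 63356065268$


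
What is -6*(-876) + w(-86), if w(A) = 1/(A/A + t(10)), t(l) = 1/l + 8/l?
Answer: 99874/19 ≈ 5256.5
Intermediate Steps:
t(l) = 9/l (t(l) = 1/l + 8/l = 9/l)
w(A) = 10/19 (w(A) = 1/(A/A + 9/10) = 1/(1 + 9*(⅒)) = 1/(1 + 9/10) = 1/(19/10) = 10/19)
-6*(-876) + w(-86) = -6*(-876) + 10/19 = 5256 + 10/19 = 99874/19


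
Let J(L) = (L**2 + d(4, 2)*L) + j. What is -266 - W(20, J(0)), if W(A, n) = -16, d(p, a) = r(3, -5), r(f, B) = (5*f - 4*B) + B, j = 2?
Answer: -250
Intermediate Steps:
r(f, B) = -3*B + 5*f (r(f, B) = (-4*B + 5*f) + B = -3*B + 5*f)
d(p, a) = 30 (d(p, a) = -3*(-5) + 5*3 = 15 + 15 = 30)
J(L) = 2 + L**2 + 30*L (J(L) = (L**2 + 30*L) + 2 = 2 + L**2 + 30*L)
-266 - W(20, J(0)) = -266 - 1*(-16) = -266 + 16 = -250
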